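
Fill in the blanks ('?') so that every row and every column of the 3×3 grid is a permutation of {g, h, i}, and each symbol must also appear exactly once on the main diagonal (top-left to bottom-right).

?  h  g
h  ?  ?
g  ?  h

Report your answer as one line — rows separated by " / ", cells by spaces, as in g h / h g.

i h g / h g i / g i h

Cell (r1,c1): row 1 has {g,h}; column 1 has {g,h}; the diagonal has {h} → i.
Cell (r2,c2): row 2 has {h}; column 2 has {h}; the diagonal has {h,i} → g.
Cell (r2,c3): row 2 has {g,h}; column 3 has {g,h} → i.
Cell (r3,c2): row 3 has {g,h}; column 2 has {g,h} → i.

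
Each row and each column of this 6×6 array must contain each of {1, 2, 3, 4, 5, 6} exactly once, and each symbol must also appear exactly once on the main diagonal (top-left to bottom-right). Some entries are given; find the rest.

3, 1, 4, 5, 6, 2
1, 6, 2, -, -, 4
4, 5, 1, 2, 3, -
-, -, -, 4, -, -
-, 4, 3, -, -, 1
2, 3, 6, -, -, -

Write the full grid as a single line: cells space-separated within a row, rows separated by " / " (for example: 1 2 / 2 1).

3 1 4 5 6 2 / 1 6 2 3 5 4 / 4 5 1 2 3 6 / 6 2 5 4 1 3 / 5 4 3 6 2 1 / 2 3 6 1 4 5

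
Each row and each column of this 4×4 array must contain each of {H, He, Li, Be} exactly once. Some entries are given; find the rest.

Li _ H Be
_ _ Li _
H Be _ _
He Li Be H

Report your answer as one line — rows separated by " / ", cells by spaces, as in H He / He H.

Li He H Be / Be H Li He / H Be He Li / He Li Be H

At row 1, column 2: row 1 has {H,Li,Be}; column 2 has {Li,Be}; that leaves He.
At row 2, column 1: row 2 has {Li}; column 1 has {H,He,Li}; that leaves Be.
At row 2, column 2: row 2 has {Li,Be}; column 2 has {He,Li,Be}; that leaves H.
At row 2, column 4: row 2 has {H,Li,Be}; column 4 has {H,Be}; that leaves He.
At row 3, column 3: row 3 has {H,Be}; column 3 has {H,Li,Be}; that leaves He.
At row 3, column 4: row 3 has {H,He,Be}; column 4 has {H,He,Be}; that leaves Li.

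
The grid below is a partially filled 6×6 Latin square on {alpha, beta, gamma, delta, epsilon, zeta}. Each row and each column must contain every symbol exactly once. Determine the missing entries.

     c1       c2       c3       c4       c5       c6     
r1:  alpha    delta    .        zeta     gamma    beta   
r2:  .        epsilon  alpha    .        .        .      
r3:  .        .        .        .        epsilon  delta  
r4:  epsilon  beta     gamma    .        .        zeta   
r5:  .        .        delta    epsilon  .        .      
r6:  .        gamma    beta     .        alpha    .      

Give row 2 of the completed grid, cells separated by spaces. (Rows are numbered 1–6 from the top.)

delta epsilon alpha beta zeta gamma

At row 1, column 3: row 1 has {alpha,beta,gamma,delta,zeta}; column 3 has {alpha,beta,gamma,delta}; that leaves epsilon.
At row 2, column 6: row 2 has {alpha,epsilon}; column 6 has {beta,delta,zeta}; that leaves gamma.
At row 3, column 3: row 3 has {delta,epsilon}; column 3 has {alpha,beta,gamma,delta,epsilon}; that leaves zeta.
At row 4, column 5: row 4 has {beta,gamma,epsilon,zeta}; column 5 has {alpha,gamma,epsilon}; that leaves delta.
At row 5, column 6: row 5 has {delta,epsilon}; column 6 has {beta,gamma,delta,zeta}; that leaves alpha.
At row 6, column 4: row 6 has {alpha,beta,gamma}; column 4 has {epsilon,zeta}; that leaves delta.
At row 6, column 6: row 6 has {alpha,beta,gamma,delta}; column 6 has {alpha,beta,gamma,delta,zeta}; that leaves epsilon.
At row 2, column 4: row 2 has {alpha,gamma,epsilon}; column 4 has {delta,epsilon,zeta}; that leaves beta.
At row 2, column 5: row 2 has {alpha,beta,gamma,epsilon}; column 5 has {alpha,gamma,delta,epsilon}; that leaves zeta.
At row 3, column 2: row 3 has {delta,epsilon,zeta}; column 2 has {beta,gamma,delta,epsilon}; that leaves alpha.
At row 3, column 4: row 3 has {alpha,delta,epsilon,zeta}; column 4 has {beta,delta,epsilon,zeta}; that leaves gamma.
At row 4, column 4: row 4 has {beta,gamma,delta,epsilon,zeta}; column 4 has {beta,gamma,delta,epsilon,zeta}; that leaves alpha.
At row 5, column 2: row 5 has {alpha,delta,epsilon}; column 2 has {alpha,beta,gamma,delta,epsilon}; that leaves zeta.
At row 5, column 5: row 5 has {alpha,delta,epsilon,zeta}; column 5 has {alpha,gamma,delta,epsilon,zeta}; that leaves beta.
At row 6, column 1: row 6 has {alpha,beta,gamma,delta,epsilon}; column 1 has {alpha,epsilon}; that leaves zeta.
At row 2, column 1: row 2 has {alpha,beta,gamma,epsilon,zeta}; column 1 has {alpha,epsilon,zeta}; that leaves delta.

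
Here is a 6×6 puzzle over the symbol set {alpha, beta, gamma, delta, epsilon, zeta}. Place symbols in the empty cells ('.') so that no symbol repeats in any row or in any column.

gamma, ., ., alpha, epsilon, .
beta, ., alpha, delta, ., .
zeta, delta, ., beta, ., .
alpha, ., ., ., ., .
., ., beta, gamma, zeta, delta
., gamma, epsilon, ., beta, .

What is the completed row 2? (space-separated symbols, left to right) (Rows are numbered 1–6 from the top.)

row 2 has {alpha,beta,delta}; column 5 has {beta,epsilon,zeta} — only gamma is left for (r2,c5).
row 3 has {beta,delta,zeta}; column 3 has {alpha,beta,epsilon} — only gamma is left for (r3,c3).
row 3 has {beta,gamma,delta,zeta}; column 5 has {beta,gamma,epsilon,zeta} — only alpha is left for (r3,c5).
row 3 has {alpha,beta,gamma,delta,zeta}; column 6 has {delta} — only epsilon is left for (r3,c6).
row 4 has {alpha}; column 5 has {alpha,beta,gamma,epsilon,zeta} — only delta is left for (r4,c5).
row 5 has {beta,gamma,delta,zeta}; column 1 has {alpha,beta,gamma,zeta} — only epsilon is left for (r5,c1).
row 5 has {beta,gamma,delta,epsilon,zeta}; column 2 has {gamma,delta} — only alpha is left for (r5,c2).
row 6 has {beta,gamma,epsilon}; column 1 has {alpha,beta,gamma,epsilon,zeta} — only delta is left for (r6,c1).
row 6 has {beta,gamma,delta,epsilon}; column 4 has {alpha,beta,gamma,delta} — only zeta is left for (r6,c4).
row 6 has {beta,gamma,delta,epsilon,zeta}; column 6 has {delta,epsilon} — only alpha is left for (r6,c6).
row 2 has {alpha,beta,gamma,delta}; column 6 has {alpha,delta,epsilon} — only zeta is left for (r2,c6).
row 4 has {alpha,delta}; column 3 has {alpha,beta,gamma,epsilon} — only zeta is left for (r4,c3).
row 4 has {alpha,delta,zeta}; column 4 has {alpha,beta,gamma,delta,zeta} — only epsilon is left for (r4,c4).
row 1 has {alpha,gamma,epsilon}; column 3 has {alpha,beta,gamma,epsilon,zeta} — only delta is left for (r1,c3).
row 1 has {alpha,gamma,delta,epsilon}; column 6 has {alpha,delta,epsilon,zeta} — only beta is left for (r1,c6).
row 2 has {alpha,beta,gamma,delta,zeta}; column 2 has {alpha,gamma,delta} — only epsilon is left for (r2,c2).

beta epsilon alpha delta gamma zeta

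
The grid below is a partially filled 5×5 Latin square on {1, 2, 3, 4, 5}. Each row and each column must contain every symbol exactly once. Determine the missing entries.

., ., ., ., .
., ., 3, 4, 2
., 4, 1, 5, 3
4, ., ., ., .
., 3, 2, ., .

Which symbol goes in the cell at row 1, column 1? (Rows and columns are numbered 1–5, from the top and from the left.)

3

(r3,c1) = 2
(r4,c3) = 5
(r4,c5) = 1
(r5,c4) = 1
(r1,c3) = 4
(r1,c5) = 5
(r4,c2) = 2
(r4,c4) = 3
(r5,c1) = 5
(r5,c5) = 4
(r1,c2) = 1
(r1,c4) = 2
(r2,c1) = 1
(r2,c2) = 5
(r1,c1) = 3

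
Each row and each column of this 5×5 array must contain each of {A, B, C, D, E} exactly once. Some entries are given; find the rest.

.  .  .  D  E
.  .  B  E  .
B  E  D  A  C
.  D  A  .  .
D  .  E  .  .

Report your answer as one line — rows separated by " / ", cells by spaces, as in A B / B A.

A B C D E / C A B E D / B E D A C / E D A C B / D C E B A

(r1,c3) = C
(r4,c5) = B
(r5,c5) = A
(r1,c1) = A
(r1,c2) = B
(r2,c1) = C
(r2,c2) = A
(r2,c5) = D
(r4,c1) = E
(r4,c4) = C
(r5,c2) = C
(r5,c4) = B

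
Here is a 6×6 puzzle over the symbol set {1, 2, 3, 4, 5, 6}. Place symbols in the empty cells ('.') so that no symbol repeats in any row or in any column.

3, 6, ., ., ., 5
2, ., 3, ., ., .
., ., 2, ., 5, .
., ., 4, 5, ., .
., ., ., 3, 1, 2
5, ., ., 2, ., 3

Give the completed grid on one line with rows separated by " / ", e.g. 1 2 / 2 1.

3 6 1 4 2 5 / 2 5 3 1 6 4 / 4 3 2 6 5 1 / 1 2 4 5 3 6 / 6 4 5 3 1 2 / 5 1 6 2 4 3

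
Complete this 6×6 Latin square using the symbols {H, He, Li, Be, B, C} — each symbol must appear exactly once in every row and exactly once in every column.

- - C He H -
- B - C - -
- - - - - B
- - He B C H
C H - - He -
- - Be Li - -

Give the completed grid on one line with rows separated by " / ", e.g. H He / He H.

B Li C He H Be / Be B H C Li He / He C Li H Be B / Li Be He B C H / C H B Be He Li / H He Be Li B C

Cell (r5,c4): row 5 has {H,He,C}; column 4 has {He,Li,B,C} → Be.
Cell (r5,c6): row 5 has {H,He,Be,C}; column 6 has {H,B} → Li.
Cell (r6,c5): row 6 has {Li,Be}; column 5 has {H,He,C} → B.
Cell (r1,c6): row 1 has {H,He,C}; column 6 has {H,Li,B} → Be.
Cell (r2,c6): row 2 has {B,C}; column 6 has {H,Li,Be,B} → He.
Cell (r3,c4): row 3 has {B}; column 4 has {He,Li,Be,B,C} → H.
Cell (r5,c3): row 5 has {H,He,Li,Be,C}; column 3 has {He,Be,C} → B.
Cell (r6,c6): row 6 has {Li,Be,B}; column 6 has {H,He,Li,Be,B} → C.
Cell (r1,c2): row 1 has {H,He,Be,C}; column 2 has {H,B} → Li.
Cell (r3,c3): row 3 has {H,B}; column 3 has {He,Be,B,C} → Li.
Cell (r3,c5): row 3 has {H,Li,B}; column 5 has {H,He,B,C} → Be.
Cell (r4,c2): row 4 has {H,He,B,C}; column 2 has {H,Li,B} → Be.
Cell (r6,c2): row 6 has {Li,Be,B,C}; column 2 has {H,Li,Be,B} → He.
Cell (r1,c1): row 1 has {H,He,Li,Be,C}; column 1 has {C} → B.
Cell (r2,c3): row 2 has {He,B,C}; column 3 has {He,Li,Be,B,C} → H.
Cell (r2,c5): row 2 has {H,He,B,C}; column 5 has {H,He,Be,B,C} → Li.
Cell (r3,c1): row 3 has {H,Li,Be,B}; column 1 has {B,C} → He.
Cell (r3,c2): row 3 has {H,He,Li,Be,B}; column 2 has {H,He,Li,Be,B} → C.
Cell (r4,c1): row 4 has {H,He,Be,B,C}; column 1 has {He,B,C} → Li.
Cell (r6,c1): row 6 has {He,Li,Be,B,C}; column 1 has {He,Li,B,C} → H.
Cell (r2,c1): row 2 has {H,He,Li,B,C}; column 1 has {H,He,Li,B,C} → Be.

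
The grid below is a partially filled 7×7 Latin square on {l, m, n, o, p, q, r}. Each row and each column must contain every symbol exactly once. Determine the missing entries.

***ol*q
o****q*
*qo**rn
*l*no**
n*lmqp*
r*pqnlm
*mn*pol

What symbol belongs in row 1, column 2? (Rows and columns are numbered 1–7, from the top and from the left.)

p

(r3,c5) = m
(r4,c6) = m
(r6,c2) = o
(r7,c1) = q
(r7,c4) = r
(r1,c6) = n
(r2,c5) = r
(r2,c7) = p
(r4,c1) = p
(r4,c7) = r
(r5,c2) = r
(r5,c7) = o
(r1,c1) = m
(r1,c2) = p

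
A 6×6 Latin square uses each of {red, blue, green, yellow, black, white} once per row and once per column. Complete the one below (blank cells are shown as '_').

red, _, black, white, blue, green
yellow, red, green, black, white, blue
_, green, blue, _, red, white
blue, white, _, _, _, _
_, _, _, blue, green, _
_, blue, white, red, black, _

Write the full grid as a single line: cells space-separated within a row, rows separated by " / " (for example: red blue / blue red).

red yellow black white blue green / yellow red green black white blue / black green blue yellow red white / blue white red green yellow black / white black yellow blue green red / green blue white red black yellow

(r1,c2) = yellow
(r3,c1) = black
(r3,c4) = yellow
(r4,c4) = green
(r4,c5) = yellow
(r5,c1) = white
(r5,c2) = black
(r6,c1) = green
(r6,c6) = yellow
(r4,c3) = red
(r4,c6) = black
(r5,c3) = yellow
(r5,c6) = red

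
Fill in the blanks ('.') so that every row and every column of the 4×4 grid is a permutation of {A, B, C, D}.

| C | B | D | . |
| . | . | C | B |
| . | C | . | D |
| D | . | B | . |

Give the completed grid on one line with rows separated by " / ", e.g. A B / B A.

C B D A / A D C B / B C A D / D A B C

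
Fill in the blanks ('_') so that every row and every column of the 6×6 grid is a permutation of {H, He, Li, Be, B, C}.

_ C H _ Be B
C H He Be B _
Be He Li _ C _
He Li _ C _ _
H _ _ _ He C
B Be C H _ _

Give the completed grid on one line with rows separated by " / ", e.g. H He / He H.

Li C H He Be B / C H He Be B Li / Be He Li B C H / He Li B C H Be / H B Be Li He C / B Be C H Li He

(r1,c1) = Li
(r1,c4) = He
(r2,c6) = Li
(r3,c4) = B
(r3,c6) = H
(r4,c5) = H
(r4,c6) = Be
(r5,c2) = B
(r5,c3) = Be
(r5,c4) = Li
(r6,c5) = Li
(r6,c6) = He
(r4,c3) = B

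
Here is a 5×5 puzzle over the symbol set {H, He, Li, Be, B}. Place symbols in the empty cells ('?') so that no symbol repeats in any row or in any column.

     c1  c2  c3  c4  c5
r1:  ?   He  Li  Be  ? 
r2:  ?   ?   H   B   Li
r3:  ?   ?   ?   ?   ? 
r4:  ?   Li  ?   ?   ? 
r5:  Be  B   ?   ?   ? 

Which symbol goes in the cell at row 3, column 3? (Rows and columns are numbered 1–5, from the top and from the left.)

B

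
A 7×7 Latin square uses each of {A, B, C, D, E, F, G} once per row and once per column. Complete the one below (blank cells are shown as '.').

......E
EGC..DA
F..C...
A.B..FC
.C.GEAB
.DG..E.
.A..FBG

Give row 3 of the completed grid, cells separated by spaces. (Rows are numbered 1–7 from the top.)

F B E C A G D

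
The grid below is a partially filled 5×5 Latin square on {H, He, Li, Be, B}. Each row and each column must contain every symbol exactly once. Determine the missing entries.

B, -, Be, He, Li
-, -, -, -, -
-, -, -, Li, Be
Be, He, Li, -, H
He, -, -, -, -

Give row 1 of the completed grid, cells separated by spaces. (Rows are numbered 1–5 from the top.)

(r1,c2) = H

B H Be He Li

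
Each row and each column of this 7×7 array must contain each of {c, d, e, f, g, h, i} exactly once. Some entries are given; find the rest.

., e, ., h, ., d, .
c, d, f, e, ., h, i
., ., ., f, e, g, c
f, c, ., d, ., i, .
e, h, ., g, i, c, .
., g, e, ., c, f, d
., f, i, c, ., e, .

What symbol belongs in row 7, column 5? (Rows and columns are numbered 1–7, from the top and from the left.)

d

At row 2, column 5: row 2 has {c,d,e,f,h,i}; column 5 has {c,e,i}; that leaves g.
At row 3, column 2: row 3 has {c,e,f,g}; column 2 has {c,d,e,f,g,h}; that leaves i.
At row 4, column 5: row 4 has {c,d,f,i}; column 5 has {c,e,g,i}; that leaves h.
At row 5, column 3: row 5 has {c,e,g,h,i}; column 3 has {e,f,i}; that leaves d.
At row 5, column 7: row 5 has {c,d,e,g,h,i}; column 7 has {c,d,i}; that leaves f.
At row 6, column 4: row 6 has {c,d,e,f,g}; column 4 has {c,d,e,f,g,h}; that leaves i.
At row 7, column 5: row 7 has {c,e,f,i}; column 5 has {c,e,g,h,i}; that leaves d.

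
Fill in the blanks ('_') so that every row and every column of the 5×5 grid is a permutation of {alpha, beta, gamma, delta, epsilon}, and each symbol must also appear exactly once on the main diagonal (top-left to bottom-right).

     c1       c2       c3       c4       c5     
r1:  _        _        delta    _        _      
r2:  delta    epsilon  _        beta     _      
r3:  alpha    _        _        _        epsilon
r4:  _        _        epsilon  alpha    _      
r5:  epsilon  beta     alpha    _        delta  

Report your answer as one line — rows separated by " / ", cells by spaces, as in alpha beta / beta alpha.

(r2,c3) = gamma
(r2,c5) = alpha
(r3,c3) = beta
(r5,c4) = gamma
(r1,c1) = gamma
(r1,c2) = alpha
(r1,c4) = epsilon
(r1,c5) = beta
(r3,c4) = delta
(r4,c1) = beta
(r4,c5) = gamma
(r3,c2) = gamma
(r4,c2) = delta

gamma alpha delta epsilon beta / delta epsilon gamma beta alpha / alpha gamma beta delta epsilon / beta delta epsilon alpha gamma / epsilon beta alpha gamma delta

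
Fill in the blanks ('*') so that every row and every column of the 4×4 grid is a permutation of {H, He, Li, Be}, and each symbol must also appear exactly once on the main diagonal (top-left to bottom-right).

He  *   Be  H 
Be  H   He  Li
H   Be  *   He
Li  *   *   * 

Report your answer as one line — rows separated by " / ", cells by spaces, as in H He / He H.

row 1 has {H,He,Be}; column 2 has {H,Be} — only Li is left for (r1,c2).
row 3 has {H,He,Be}; column 3 has {He,Be}; the diagonal has {H,He} — only Li is left for (r3,c3).
row 4 has {Li}; column 2 has {H,Li,Be} — only He is left for (r4,c2).
row 4 has {He,Li}; column 3 has {He,Li,Be} — only H is left for (r4,c3).
row 4 has {H,He,Li}; column 4 has {H,He,Li}; the diagonal has {H,He,Li} — only Be is left for (r4,c4).

He Li Be H / Be H He Li / H Be Li He / Li He H Be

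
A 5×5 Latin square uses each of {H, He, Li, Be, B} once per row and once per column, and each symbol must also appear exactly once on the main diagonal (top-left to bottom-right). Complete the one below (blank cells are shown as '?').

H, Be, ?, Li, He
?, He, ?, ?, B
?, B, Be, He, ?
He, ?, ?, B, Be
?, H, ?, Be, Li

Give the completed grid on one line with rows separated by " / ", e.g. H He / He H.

H Be B Li He / Be He Li H B / Li B Be He H / He Li H B Be / B H He Be Li

row 1 has {H,He,Li,Be}; column 3 has {Be} — only B is left for (r1,c3).
row 2 has {He,B}; column 4 has {He,Li,Be,B} — only H is left for (r2,c4).
row 3 has {He,Be,B}; column 1 has {H,He} — only Li is left for (r3,c1).
row 3 has {He,Li,Be,B}; column 5 has {He,Li,Be,B} — only H is left for (r3,c5).
row 4 has {He,Be,B}; column 2 has {H,He,Be,B} — only Li is left for (r4,c2).
row 4 has {He,Li,Be,B}; column 3 has {Be,B} — only H is left for (r4,c3).
row 5 has {H,Li,Be}; column 1 has {H,He,Li} — only B is left for (r5,c1).
row 5 has {H,Li,Be,B}; column 3 has {H,Be,B} — only He is left for (r5,c3).
row 2 has {H,He,B}; column 1 has {H,He,Li,B} — only Be is left for (r2,c1).
row 2 has {H,He,Be,B}; column 3 has {H,He,Be,B} — only Li is left for (r2,c3).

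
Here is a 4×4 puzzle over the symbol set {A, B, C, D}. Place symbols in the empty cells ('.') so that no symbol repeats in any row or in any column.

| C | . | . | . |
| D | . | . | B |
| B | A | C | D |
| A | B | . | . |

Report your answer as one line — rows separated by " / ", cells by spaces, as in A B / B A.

(r1,c2) = D
(r1,c4) = A
(r2,c2) = C
(r2,c3) = A
(r4,c3) = D
(r4,c4) = C
(r1,c3) = B

C D B A / D C A B / B A C D / A B D C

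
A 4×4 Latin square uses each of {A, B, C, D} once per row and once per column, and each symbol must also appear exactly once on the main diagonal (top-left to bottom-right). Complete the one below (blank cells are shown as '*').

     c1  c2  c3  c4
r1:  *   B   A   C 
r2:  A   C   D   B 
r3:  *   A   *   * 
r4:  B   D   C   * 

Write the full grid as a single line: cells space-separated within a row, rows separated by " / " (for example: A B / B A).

row 1 has {A,B,C}; column 1 has {A,B}; the diagonal has {C} — only D is left for (r1,c1).
row 3 has {A}; column 1 has {A,B,D} — only C is left for (r3,c1).
row 3 has {A,C}; column 3 has {A,C,D}; the diagonal has {C,D} — only B is left for (r3,c3).
row 3 has {A,B,C}; column 4 has {B,C} — only D is left for (r3,c4).
row 4 has {B,C,D}; column 4 has {B,C,D}; the diagonal has {B,C,D} — only A is left for (r4,c4).

D B A C / A C D B / C A B D / B D C A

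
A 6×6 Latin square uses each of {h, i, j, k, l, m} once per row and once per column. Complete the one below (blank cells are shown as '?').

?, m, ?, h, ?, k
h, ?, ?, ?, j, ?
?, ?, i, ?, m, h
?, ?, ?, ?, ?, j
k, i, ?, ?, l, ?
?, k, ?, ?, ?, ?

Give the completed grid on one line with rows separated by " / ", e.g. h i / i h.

At row 1, column 5: row 1 has {h,k,m}; column 5 has {j,l,m}; that leaves i.
At row 2, column 2: row 2 has {h,j}; column 2 has {i,k,m}; that leaves l.
At row 3, column 2: row 3 has {h,i,m}; column 2 has {i,k,l,m}; that leaves j.
At row 4, column 2: row 4 has {j}; column 2 has {i,j,k,l,m}; that leaves h.
At row 4, column 5: row 4 has {h,j}; column 5 has {i,j,l,m}; that leaves k.
At row 5, column 6: row 5 has {i,k,l}; column 6 has {h,j,k}; that leaves m.
At row 6, column 5: row 6 has {k}; column 5 has {i,j,k,l,m}; that leaves h.
At row 2, column 6: row 2 has {h,j,l}; column 6 has {h,j,k,m}; that leaves i.
At row 3, column 1: row 3 has {h,i,j,m}; column 1 has {h,k}; that leaves l.
At row 3, column 4: row 3 has {h,i,j,l,m}; column 4 has {h}; that leaves k.
At row 5, column 4: row 5 has {i,k,l,m}; column 4 has {h,k}; that leaves j.
At row 6, column 6: row 6 has {h,k}; column 6 has {h,i,j,k,m}; that leaves l.
At row 1, column 1: row 1 has {h,i,k,m}; column 1 has {h,k,l}; that leaves j.
At row 1, column 3: row 1 has {h,i,j,k,m}; column 3 has {i}; that leaves l.
At row 2, column 4: row 2 has {h,i,j,l}; column 4 has {h,j,k}; that leaves m.
At row 4, column 3: row 4 has {h,j,k}; column 3 has {i,l}; that leaves m.
At row 5, column 3: row 5 has {i,j,k,l,m}; column 3 has {i,l,m}; that leaves h.
At row 6, column 3: row 6 has {h,k,l}; column 3 has {h,i,l,m}; that leaves j.
At row 6, column 4: row 6 has {h,j,k,l}; column 4 has {h,j,k,m}; that leaves i.
At row 2, column 3: row 2 has {h,i,j,l,m}; column 3 has {h,i,j,l,m}; that leaves k.
At row 4, column 1: row 4 has {h,j,k,m}; column 1 has {h,j,k,l}; that leaves i.
At row 4, column 4: row 4 has {h,i,j,k,m}; column 4 has {h,i,j,k,m}; that leaves l.
At row 6, column 1: row 6 has {h,i,j,k,l}; column 1 has {h,i,j,k,l}; that leaves m.

j m l h i k / h l k m j i / l j i k m h / i h m l k j / k i h j l m / m k j i h l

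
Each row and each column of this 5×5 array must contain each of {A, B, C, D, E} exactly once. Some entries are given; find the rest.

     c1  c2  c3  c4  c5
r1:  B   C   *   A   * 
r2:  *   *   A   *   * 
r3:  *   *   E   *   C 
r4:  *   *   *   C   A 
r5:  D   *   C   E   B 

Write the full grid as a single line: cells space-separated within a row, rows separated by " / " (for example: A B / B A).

(r1,c3) = D
(r1,c5) = E
(r2,c5) = D
(r3,c1) = A
(r4,c1) = E
(r4,c3) = B
(r5,c2) = A
(r2,c1) = C
(r2,c4) = B
(r3,c4) = D
(r4,c2) = D
(r2,c2) = E
(r3,c2) = B

B C D A E / C E A B D / A B E D C / E D B C A / D A C E B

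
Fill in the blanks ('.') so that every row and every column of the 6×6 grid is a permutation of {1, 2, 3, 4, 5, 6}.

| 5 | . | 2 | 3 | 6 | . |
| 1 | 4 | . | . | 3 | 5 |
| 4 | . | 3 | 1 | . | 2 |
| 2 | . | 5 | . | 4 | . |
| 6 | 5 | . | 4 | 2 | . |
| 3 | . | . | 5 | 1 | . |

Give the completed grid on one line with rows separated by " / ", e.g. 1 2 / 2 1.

(r1,c2) = 1
(r1,c6) = 4
(r2,c3) = 6
(r2,c4) = 2
(r3,c2) = 6
(r3,c5) = 5
(r4,c2) = 3
(r4,c4) = 6
(r4,c6) = 1
(r5,c3) = 1
(r5,c6) = 3
(r6,c2) = 2
(r6,c3) = 4
(r6,c6) = 6

5 1 2 3 6 4 / 1 4 6 2 3 5 / 4 6 3 1 5 2 / 2 3 5 6 4 1 / 6 5 1 4 2 3 / 3 2 4 5 1 6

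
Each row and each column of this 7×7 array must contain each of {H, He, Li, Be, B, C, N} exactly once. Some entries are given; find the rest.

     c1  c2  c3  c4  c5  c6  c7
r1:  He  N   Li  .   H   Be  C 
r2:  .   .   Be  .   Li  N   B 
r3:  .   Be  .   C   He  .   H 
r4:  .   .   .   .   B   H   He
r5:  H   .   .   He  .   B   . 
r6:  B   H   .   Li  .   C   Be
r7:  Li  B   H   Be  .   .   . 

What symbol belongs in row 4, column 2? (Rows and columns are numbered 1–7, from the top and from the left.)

(r1,c4): row 1 has {H,He,Li,Be,C,N}; column 4 has {He,Li,Be,C}, so it must be B.
(r2,c1): row 2 has {Li,Be,B,N}; column 1 has {H,He,Li,B}, so it must be C.
(r2,c2): row 2 has {Li,Be,B,C,N}; column 2 has {H,Be,B,N}, so it must be He.
(r2,c4): row 2 has {He,Li,Be,B,C,N}; column 4 has {He,Li,Be,B,C}, so it must be H.
(r3,c1): row 3 has {H,He,Be,C}; column 1 has {H,He,Li,B,C}, so it must be N.
(r3,c3): row 3 has {H,He,Be,C,N}; column 3 has {H,Li,Be}, so it must be B.
(r3,c6): row 3 has {H,He,Be,B,C,N}; column 6 has {H,Be,B,C,N}, so it must be Li.
(r4,c1): row 4 has {H,He,B}; column 1 has {H,He,Li,B,C,N}, so it must be Be.
(r4,c4): row 4 has {H,He,Be,B}; column 4 has {H,He,Li,Be,B,C}, so it must be N.
(r6,c5): row 6 has {H,Li,Be,B,C}; column 5 has {H,He,Li,B}, so it must be N.
(r7,c5): row 7 has {H,Li,Be,B}; column 5 has {H,He,Li,B,N}, so it must be C.
(r7,c6): row 7 has {H,Li,Be,B,C}; column 6 has {H,Li,Be,B,C,N}, so it must be He.
(r7,c7): row 7 has {H,He,Li,Be,B,C}; column 7 has {H,He,Be,B,C}, so it must be N.
(r4,c3): row 4 has {H,He,Be,B,N}; column 3 has {H,Li,Be,B}, so it must be C.
(r5,c3): row 5 has {H,He,B}; column 3 has {H,Li,Be,B,C}, so it must be N.
(r5,c5): row 5 has {H,He,B,N}; column 5 has {H,He,Li,B,C,N}, so it must be Be.
(r5,c7): row 5 has {H,He,Be,B,N}; column 7 has {H,He,Be,B,C,N}, so it must be Li.
(r6,c3): row 6 has {H,Li,Be,B,C,N}; column 3 has {H,Li,Be,B,C,N}, so it must be He.
(r4,c2): row 4 has {H,He,Be,B,C,N}; column 2 has {H,He,Be,B,N}, so it must be Li.

Li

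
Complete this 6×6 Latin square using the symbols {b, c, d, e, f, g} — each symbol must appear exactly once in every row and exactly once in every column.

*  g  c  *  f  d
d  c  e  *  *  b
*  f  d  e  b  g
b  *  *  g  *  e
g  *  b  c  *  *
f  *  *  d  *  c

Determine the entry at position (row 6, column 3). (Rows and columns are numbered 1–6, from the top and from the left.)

row 1 has {c,d,f,g}; column 1 has {b,d,f,g} — only e is left for (r1,c1).
row 1 has {c,d,e,f,g}; column 4 has {c,d,e,g} — only b is left for (r1,c4).
row 2 has {b,c,d,e}; column 4 has {b,c,d,e,g} — only f is left for (r2,c4).
row 2 has {b,c,d,e,f}; column 5 has {b,f} — only g is left for (r2,c5).
row 3 has {b,d,e,f,g}; column 1 has {b,d,e,f,g} — only c is left for (r3,c1).
row 4 has {b,e,g}; column 2 has {c,f,g} — only d is left for (r4,c2).
row 4 has {b,d,e,g}; column 3 has {b,c,d,e} — only f is left for (r4,c3).
row 4 has {b,d,e,f,g}; column 5 has {b,f,g} — only c is left for (r4,c5).
row 5 has {b,c,g}; column 2 has {c,d,f,g} — only e is left for (r5,c2).
row 5 has {b,c,e,g}; column 5 has {b,c,f,g} — only d is left for (r5,c5).
row 5 has {b,c,d,e,g}; column 6 has {b,c,d,e,g} — only f is left for (r5,c6).
row 6 has {c,d,f}; column 2 has {c,d,e,f,g} — only b is left for (r6,c2).
row 6 has {b,c,d,f}; column 3 has {b,c,d,e,f} — only g is left for (r6,c3).

g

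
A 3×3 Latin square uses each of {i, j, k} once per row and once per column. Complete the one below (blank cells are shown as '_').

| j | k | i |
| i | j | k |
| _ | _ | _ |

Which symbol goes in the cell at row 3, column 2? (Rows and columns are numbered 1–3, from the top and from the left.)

(r3,c1) = k
(r3,c2) = i

i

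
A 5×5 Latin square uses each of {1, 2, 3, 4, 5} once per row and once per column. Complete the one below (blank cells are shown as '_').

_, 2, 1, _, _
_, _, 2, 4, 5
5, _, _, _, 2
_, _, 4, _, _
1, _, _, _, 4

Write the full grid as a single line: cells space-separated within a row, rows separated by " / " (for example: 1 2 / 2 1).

(r1,c5) = 3
(r2,c1) = 3
(r2,c2) = 1
(r3,c3) = 3
(r3,c4) = 1
(r4,c1) = 2
(r4,c5) = 1
(r5,c3) = 5
(r1,c1) = 4
(r1,c4) = 5
(r3,c2) = 4
(r4,c4) = 3
(r5,c2) = 3
(r5,c4) = 2
(r4,c2) = 5

4 2 1 5 3 / 3 1 2 4 5 / 5 4 3 1 2 / 2 5 4 3 1 / 1 3 5 2 4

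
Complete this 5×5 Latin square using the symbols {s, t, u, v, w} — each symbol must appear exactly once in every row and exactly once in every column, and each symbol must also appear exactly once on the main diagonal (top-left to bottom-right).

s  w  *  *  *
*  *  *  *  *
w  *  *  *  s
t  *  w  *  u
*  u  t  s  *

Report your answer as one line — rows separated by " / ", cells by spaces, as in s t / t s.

s w v u t / u t s w v / w v u t s / t s w v u / v u t s w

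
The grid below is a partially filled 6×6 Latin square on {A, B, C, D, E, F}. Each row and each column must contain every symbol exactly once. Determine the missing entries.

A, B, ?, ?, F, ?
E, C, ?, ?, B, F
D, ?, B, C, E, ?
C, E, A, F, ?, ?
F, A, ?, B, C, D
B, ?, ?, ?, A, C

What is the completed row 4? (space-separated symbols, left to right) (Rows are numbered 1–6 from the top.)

C E A F D B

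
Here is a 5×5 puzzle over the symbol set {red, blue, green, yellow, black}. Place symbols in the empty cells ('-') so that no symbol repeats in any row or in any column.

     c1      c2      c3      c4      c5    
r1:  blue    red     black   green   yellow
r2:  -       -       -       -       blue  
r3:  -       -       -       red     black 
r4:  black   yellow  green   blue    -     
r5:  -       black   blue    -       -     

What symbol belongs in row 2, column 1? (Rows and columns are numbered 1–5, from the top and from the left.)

(r2,c2) = green
(r3,c2) = blue
(r3,c3) = yellow
(r4,c5) = red
(r5,c4) = yellow
(r5,c5) = green
(r2,c3) = red
(r2,c4) = black
(r3,c1) = green
(r5,c1) = red
(r2,c1) = yellow

yellow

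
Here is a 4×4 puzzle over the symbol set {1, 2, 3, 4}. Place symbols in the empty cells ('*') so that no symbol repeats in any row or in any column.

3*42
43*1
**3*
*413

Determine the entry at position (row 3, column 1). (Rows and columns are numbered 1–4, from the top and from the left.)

1

(r1,c2) = 1
(r2,c3) = 2
(r3,c2) = 2
(r3,c4) = 4
(r4,c1) = 2
(r3,c1) = 1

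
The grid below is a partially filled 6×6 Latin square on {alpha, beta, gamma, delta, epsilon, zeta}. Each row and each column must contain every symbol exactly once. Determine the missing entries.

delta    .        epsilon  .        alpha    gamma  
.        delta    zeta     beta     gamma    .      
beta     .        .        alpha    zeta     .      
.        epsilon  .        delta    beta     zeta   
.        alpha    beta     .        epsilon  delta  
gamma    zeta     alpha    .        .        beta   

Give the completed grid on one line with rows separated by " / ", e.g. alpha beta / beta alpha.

delta beta epsilon zeta alpha gamma / epsilon delta zeta beta gamma alpha / beta gamma delta alpha zeta epsilon / alpha epsilon gamma delta beta zeta / zeta alpha beta gamma epsilon delta / gamma zeta alpha epsilon delta beta

(r1,c2) = beta
(r1,c4) = zeta
(r3,c2) = gamma
(r3,c3) = delta
(r3,c6) = epsilon
(r4,c1) = alpha
(r4,c3) = gamma
(r5,c1) = zeta
(r5,c4) = gamma
(r6,c4) = epsilon
(r6,c5) = delta
(r2,c1) = epsilon
(r2,c6) = alpha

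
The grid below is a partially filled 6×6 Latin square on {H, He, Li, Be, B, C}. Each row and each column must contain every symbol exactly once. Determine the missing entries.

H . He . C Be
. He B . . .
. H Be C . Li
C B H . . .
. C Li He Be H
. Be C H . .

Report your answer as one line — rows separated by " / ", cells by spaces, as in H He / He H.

H Li He B C Be / Be He B Li H C / He H Be C B Li / C B H Be Li He / B C Li He Be H / Li Be C H He B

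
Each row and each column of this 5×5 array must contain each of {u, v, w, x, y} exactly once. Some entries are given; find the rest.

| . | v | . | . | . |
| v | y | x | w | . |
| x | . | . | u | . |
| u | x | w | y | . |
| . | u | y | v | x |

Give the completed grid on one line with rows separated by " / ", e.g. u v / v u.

y v u x w / v y x w u / x w v u y / u x w y v / w u y v x

At row 1, column 3: row 1 has {v}; column 3 has {w,x,y}; that leaves u.
At row 1, column 4: row 1 has {u,v}; column 4 has {u,v,w,y}; that leaves x.
At row 2, column 5: row 2 has {v,w,x,y}; column 5 has {x}; that leaves u.
At row 3, column 2: row 3 has {u,x}; column 2 has {u,v,x,y}; that leaves w.
At row 3, column 3: row 3 has {u,w,x}; column 3 has {u,w,x,y}; that leaves v.
At row 3, column 5: row 3 has {u,v,w,x}; column 5 has {u,x}; that leaves y.
At row 4, column 5: row 4 has {u,w,x,y}; column 5 has {u,x,y}; that leaves v.
At row 5, column 1: row 5 has {u,v,x,y}; column 1 has {u,v,x}; that leaves w.
At row 1, column 1: row 1 has {u,v,x}; column 1 has {u,v,w,x}; that leaves y.
At row 1, column 5: row 1 has {u,v,x,y}; column 5 has {u,v,x,y}; that leaves w.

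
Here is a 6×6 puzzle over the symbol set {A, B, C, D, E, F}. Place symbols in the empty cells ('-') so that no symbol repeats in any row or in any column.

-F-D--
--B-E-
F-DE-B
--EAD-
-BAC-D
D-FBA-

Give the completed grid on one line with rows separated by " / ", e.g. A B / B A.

A F C D B E / C D B F E A / F A D E C B / B C E A D F / E B A C F D / D E F B A C

Cell (r1,c3): row 1 has {D,F}; column 3 has {A,B,D,E,F} → C.
Cell (r1,c5): row 1 has {C,D,F}; column 5 has {A,D,E} → B.
Cell (r2,c4): row 2 has {B,E}; column 4 has {A,B,C,D,E} → F.
Cell (r3,c5): row 3 has {B,D,E,F}; column 5 has {A,B,D,E} → C.
Cell (r4,c2): row 4 has {A,D,E}; column 2 has {B,F} → C.
Cell (r4,c6): row 4 has {A,C,D,E}; column 6 has {B,D} → F.
Cell (r5,c1): row 5 has {A,B,C,D}; column 1 has {D,F} → E.
Cell (r5,c5): row 5 has {A,B,C,D,E}; column 5 has {A,B,C,D,E} → F.
Cell (r6,c2): row 6 has {A,B,D,F}; column 2 has {B,C,F} → E.
Cell (r6,c6): row 6 has {A,B,D,E,F}; column 6 has {B,D,F} → C.
Cell (r1,c1): row 1 has {B,C,D,F}; column 1 has {D,E,F} → A.
Cell (r1,c6): row 1 has {A,B,C,D,F}; column 6 has {B,C,D,F} → E.
Cell (r2,c1): row 2 has {B,E,F}; column 1 has {A,D,E,F} → C.
Cell (r2,c6): row 2 has {B,C,E,F}; column 6 has {B,C,D,E,F} → A.
Cell (r3,c2): row 3 has {B,C,D,E,F}; column 2 has {B,C,E,F} → A.
Cell (r4,c1): row 4 has {A,C,D,E,F}; column 1 has {A,C,D,E,F} → B.
Cell (r2,c2): row 2 has {A,B,C,E,F}; column 2 has {A,B,C,E,F} → D.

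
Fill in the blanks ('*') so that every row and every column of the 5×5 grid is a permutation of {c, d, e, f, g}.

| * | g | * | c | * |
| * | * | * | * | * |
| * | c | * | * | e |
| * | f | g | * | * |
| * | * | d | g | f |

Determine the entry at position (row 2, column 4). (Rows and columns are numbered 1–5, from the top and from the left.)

f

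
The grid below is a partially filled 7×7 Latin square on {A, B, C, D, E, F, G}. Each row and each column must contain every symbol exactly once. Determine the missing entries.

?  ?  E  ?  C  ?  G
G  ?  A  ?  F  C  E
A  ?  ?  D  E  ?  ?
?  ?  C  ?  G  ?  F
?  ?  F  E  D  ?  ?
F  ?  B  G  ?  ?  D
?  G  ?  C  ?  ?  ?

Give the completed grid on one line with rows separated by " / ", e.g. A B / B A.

D B E F C A G / G D A B F C E / A F G D E B C / B E C A G D F / C A F E D G B / F C B G A E D / E G D C B F A

(r2,c4) = B
(r3,c3) = G
(r4,c4) = A
(r6,c5) = A
(r6,c6) = E
(r7,c3) = D
(r7,c5) = B
(r7,c7) = A
(r1,c4) = F
(r2,c2) = D
(r6,c2) = C
(r7,c1) = E
(r7,c6) = F
(r3,c6) = B
(r3,c7) = C
(r4,c6) = D
(r5,c7) = B
(r1,c6) = A
(r3,c2) = F
(r4,c1) = B
(r4,c2) = E
(r5,c1) = C
(r5,c2) = A
(r5,c6) = G
(r1,c1) = D
(r1,c2) = B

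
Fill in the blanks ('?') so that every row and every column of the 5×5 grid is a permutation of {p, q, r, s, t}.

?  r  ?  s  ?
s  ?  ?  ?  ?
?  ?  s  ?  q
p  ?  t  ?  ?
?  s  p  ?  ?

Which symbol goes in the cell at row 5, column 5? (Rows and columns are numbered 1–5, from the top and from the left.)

row 1 has {r,s}; column 3 has {p,s,t} — only q is left for (r1,c3).
row 2 has {s}; column 3 has {p,q,s,t} — only r is left for (r2,c3).
row 4 has {p,t}; column 2 has {r,s} — only q is left for (r4,c2).
row 4 has {p,q,t}; column 4 has {s} — only r is left for (r4,c4).
row 4 has {p,q,r,t}; column 5 has {q} — only s is left for (r4,c5).
row 1 has {q,r,s}; column 1 has {p,s} — only t is left for (r1,c1).
row 1 has {q,r,s,t}; column 5 has {q,s} — only p is left for (r1,c5).
row 2 has {r,s}; column 5 has {p,q,s} — only t is left for (r2,c5).
row 3 has {q,s}; column 1 has {p,s,t} — only r is left for (r3,c1).
row 5 has {p,s}; column 1 has {p,r,s,t} — only q is left for (r5,c1).
row 5 has {p,q,s}; column 4 has {r,s} — only t is left for (r5,c4).
row 5 has {p,q,s,t}; column 5 has {p,q,s,t} — only r is left for (r5,c5).

r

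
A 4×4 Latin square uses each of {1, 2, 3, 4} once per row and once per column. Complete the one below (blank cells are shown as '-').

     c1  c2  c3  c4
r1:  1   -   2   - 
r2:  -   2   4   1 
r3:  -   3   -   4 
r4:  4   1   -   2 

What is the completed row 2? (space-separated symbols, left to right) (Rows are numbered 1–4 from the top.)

(r1,c2) = 4
(r1,c4) = 3
(r2,c1) = 3

3 2 4 1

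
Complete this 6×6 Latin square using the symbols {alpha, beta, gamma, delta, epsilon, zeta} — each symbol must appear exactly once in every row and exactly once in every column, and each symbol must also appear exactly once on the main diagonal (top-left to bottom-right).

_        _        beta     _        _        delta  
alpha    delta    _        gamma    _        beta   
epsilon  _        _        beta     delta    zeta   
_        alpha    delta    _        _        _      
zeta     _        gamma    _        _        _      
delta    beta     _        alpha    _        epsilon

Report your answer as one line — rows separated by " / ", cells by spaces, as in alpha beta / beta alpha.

gamma zeta beta epsilon alpha delta / alpha delta epsilon gamma zeta beta / epsilon gamma alpha beta delta zeta / beta alpha delta zeta epsilon gamma / zeta epsilon gamma delta beta alpha / delta beta zeta alpha gamma epsilon

(r1,c1) = gamma
(r3,c2) = gamma
(r3,c3) = alpha
(r4,c1) = beta
(r4,c4) = zeta
(r4,c6) = gamma
(r5,c2) = epsilon
(r5,c4) = delta
(r5,c5) = beta
(r5,c6) = alpha
(r6,c3) = zeta
(r6,c5) = gamma
(r1,c2) = zeta
(r1,c4) = epsilon
(r1,c5) = alpha
(r2,c3) = epsilon
(r2,c5) = zeta
(r4,c5) = epsilon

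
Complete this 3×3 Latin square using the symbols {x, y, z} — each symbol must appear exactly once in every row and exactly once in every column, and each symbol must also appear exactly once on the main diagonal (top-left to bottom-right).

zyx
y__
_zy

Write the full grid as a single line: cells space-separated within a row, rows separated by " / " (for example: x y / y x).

z y x / y x z / x z y

(r2,c2) = x
(r2,c3) = z
(r3,c1) = x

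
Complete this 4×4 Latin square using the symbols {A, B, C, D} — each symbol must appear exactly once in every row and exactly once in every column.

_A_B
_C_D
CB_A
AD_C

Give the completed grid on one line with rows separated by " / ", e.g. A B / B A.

D A C B / B C A D / C B D A / A D B C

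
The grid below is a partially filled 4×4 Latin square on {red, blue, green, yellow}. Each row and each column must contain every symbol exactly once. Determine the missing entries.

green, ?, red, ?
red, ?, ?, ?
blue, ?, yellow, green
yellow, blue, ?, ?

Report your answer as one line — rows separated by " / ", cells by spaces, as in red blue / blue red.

green yellow red blue / red green blue yellow / blue red yellow green / yellow blue green red

(r1,c2) = yellow
(r1,c4) = blue
(r2,c2) = green
(r2,c3) = blue
(r2,c4) = yellow
(r3,c2) = red
(r4,c3) = green
(r4,c4) = red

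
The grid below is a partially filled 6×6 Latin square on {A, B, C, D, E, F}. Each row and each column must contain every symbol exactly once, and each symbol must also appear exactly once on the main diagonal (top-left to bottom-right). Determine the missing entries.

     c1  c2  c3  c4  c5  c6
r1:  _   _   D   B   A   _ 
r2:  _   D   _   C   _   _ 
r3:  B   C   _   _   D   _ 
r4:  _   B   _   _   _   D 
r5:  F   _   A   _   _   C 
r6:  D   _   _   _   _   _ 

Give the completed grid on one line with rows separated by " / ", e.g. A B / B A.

C F D B A E / A D F C E B / B C E F D A / E B C A F D / F E A D B C / D A B E C F

row 5 has {A,C,F}; column 2 has {B,C,D} — only E is left for (r5,c2).
row 5 has {A,C,E,F}; column 4 has {B,C} — only D is left for (r5,c4).
row 5 has {A,C,D,E,F}; column 5 has {A,D}; the diagonal has {D} — only B is left for (r5,c5).
row 1 has {A,B,D}; column 2 has {B,C,D,E} — only F is left for (r1,c2).
row 1 has {A,B,D,F}; column 6 has {C,D} — only E is left for (r1,c6).
row 6 has {D}; column 2 has {B,C,D,E,F} — only A is left for (r6,c2).
row 6 has {A,D}; column 6 has {C,D,E}; the diagonal has {B,D} — only F is left for (r6,c6).
row 1 has {A,B,D,E,F}; column 1 has {B,D,F}; the diagonal has {B,D,F} — only C is left for (r1,c1).
row 3 has {B,C,D}; column 3 has {A,D}; the diagonal has {B,C,D,F} — only E is left for (r3,c3).
row 3 has {B,C,D,E}; column 6 has {C,D,E,F} — only A is left for (r3,c6).
row 4 has {B,D}; column 4 has {B,C,D}; the diagonal has {B,C,D,E,F} — only A is left for (r4,c4).
row 6 has {A,D,F}; column 4 has {A,B,C,D} — only E is left for (r6,c4).
row 6 has {A,D,E,F}; column 5 has {A,B,D} — only C is left for (r6,c5).
row 2 has {C,D}; column 6 has {A,C,D,E,F} — only B is left for (r2,c6).
row 3 has {A,B,C,D,E}; column 4 has {A,B,C,D,E} — only F is left for (r3,c4).
row 4 has {A,B,D}; column 1 has {B,C,D,F} — only E is left for (r4,c1).
row 4 has {A,B,D,E}; column 5 has {A,B,C,D} — only F is left for (r4,c5).
row 6 has {A,C,D,E,F}; column 3 has {A,D,E} — only B is left for (r6,c3).
row 2 has {B,C,D}; column 1 has {B,C,D,E,F} — only A is left for (r2,c1).
row 2 has {A,B,C,D}; column 3 has {A,B,D,E} — only F is left for (r2,c3).
row 2 has {A,B,C,D,F}; column 5 has {A,B,C,D,F} — only E is left for (r2,c5).
row 4 has {A,B,D,E,F}; column 3 has {A,B,D,E,F} — only C is left for (r4,c3).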